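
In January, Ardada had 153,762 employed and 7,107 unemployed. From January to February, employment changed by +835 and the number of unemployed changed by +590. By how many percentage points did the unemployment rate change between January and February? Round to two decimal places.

January: labor force = 153,762 + 7,107 = 160,869; u = 7,107/160,869 = 4.42%.
February: labor force = 154,597 + 7,697 = 162,294; u = 7,697/162,294 = 4.74%.
Change = 4.74% − 4.42% = +0.32 pp.

The unemployment rate changed by +0.32 percentage points.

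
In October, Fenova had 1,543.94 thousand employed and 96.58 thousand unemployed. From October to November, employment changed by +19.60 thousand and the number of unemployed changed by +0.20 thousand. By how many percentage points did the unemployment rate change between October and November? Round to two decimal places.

The unemployment rate changed by −0.06 percentage points.

October: labor force = 1,543.94 + 96.58 = 1,640.52; u = 96.58/1,640.52 = 5.89%.
November: labor force = 1,563.54 + 96.78 = 1,660.32; u = 96.78/1,660.32 = 5.83%.
Change = 5.83% − 5.89% = −0.06 pp.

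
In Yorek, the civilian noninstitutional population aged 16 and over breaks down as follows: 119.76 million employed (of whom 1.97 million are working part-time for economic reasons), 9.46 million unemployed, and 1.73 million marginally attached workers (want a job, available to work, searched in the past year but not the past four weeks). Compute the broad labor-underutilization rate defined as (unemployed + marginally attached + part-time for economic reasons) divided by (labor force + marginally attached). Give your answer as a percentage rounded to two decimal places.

Broad underutilization rate ≈ 10.05%.

Labor force = 119.76 + 9.46 = 129.22 million.
Numerator = 9.46 + 1.73 + 1.97 = 13.16 million.
Denominator = 129.22 + 1.73 = 130.95 million.
Broad rate = 13.16 / 130.95 = 10.05%.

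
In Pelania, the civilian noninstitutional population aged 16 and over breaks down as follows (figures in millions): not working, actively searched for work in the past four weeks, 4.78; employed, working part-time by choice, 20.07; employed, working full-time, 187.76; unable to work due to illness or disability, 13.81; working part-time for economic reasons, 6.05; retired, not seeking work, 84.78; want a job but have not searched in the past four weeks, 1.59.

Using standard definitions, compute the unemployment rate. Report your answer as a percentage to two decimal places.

Unemployment rate ≈ 2.19%.

Employed = 20.07 + 187.76 + 6.05 = 213.88 million (anyone who worked, including part-time for economic reasons, counts as employed).
Unemployed = 4.78 million.
Labor force = 213.88 + 4.78 = 218.66 million.
Unemployment rate = 4.78 / 218.66 = 2.19%.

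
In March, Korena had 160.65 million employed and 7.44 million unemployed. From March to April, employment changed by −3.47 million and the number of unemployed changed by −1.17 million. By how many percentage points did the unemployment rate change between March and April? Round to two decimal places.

March: labor force = 160.65 + 7.44 = 168.09; u = 7.44/168.09 = 4.43%.
April: labor force = 157.18 + 6.27 = 163.45; u = 6.27/163.45 = 3.84%.
Change = 3.84% − 4.43% = −0.59 pp.

The unemployment rate changed by −0.59 percentage points.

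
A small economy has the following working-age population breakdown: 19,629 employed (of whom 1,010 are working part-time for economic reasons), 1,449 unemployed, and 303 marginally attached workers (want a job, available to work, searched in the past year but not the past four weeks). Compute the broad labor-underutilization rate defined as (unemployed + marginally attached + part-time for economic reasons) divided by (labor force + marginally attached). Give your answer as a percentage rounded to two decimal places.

Labor force = 19,629 + 1,449 = 21,078.
Numerator = 1,449 + 303 + 1,010 = 2,762.
Denominator = 21,078 + 303 = 21,381.
Broad rate = 2,762 / 21,381 = 12.92%.

Broad underutilization rate ≈ 12.92%.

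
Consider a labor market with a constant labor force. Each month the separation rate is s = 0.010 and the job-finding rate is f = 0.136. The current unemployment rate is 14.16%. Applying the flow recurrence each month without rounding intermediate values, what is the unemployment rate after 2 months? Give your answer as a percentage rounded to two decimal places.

With a fixed labor force, u_{t+1} = u_t + s·(1−u_t) − f·u_t = u_t·(1−s−f) + s.
Here 1−s−f = 0.854 and s = 0.010.
u_1 = 0.141600 × 0.854 + 0.010 = 0.130926.
u_2 = 0.130926 × 0.854 + 0.010 = 0.121811.

Unemployment rate after two months ≈ 12.18%.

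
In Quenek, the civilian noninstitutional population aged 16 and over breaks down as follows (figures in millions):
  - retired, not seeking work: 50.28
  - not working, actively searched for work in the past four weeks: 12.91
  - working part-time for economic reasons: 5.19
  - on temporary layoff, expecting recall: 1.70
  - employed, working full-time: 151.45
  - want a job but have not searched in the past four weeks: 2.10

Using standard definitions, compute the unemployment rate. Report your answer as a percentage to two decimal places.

Unemployment rate ≈ 8.53%.

Employed = 5.19 + 151.45 = 156.64 million (anyone who worked, including part-time for economic reasons, counts as employed).
Unemployed = 12.91 + 1.70 = 14.61 million (jobless and actively searching, or on temporary layoff).
Labor force = 156.64 + 14.61 = 171.25 million.
Unemployment rate = 14.61 / 171.25 = 8.53%.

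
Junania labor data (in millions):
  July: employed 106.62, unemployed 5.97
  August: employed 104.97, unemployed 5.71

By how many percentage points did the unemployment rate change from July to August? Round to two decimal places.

July: labor force = 106.62 + 5.97 = 112.59; u = 5.97/112.59 = 5.30%.
August: labor force = 104.97 + 5.71 = 110.68; u = 5.71/110.68 = 5.16%.
Change = 5.16% − 5.30% = −0.14 pp.

The unemployment rate changed by −0.14 percentage points.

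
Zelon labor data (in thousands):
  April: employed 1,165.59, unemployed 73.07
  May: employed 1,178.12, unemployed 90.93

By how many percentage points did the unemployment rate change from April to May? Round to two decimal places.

April: labor force = 1,165.59 + 73.07 = 1,238.66; u = 73.07/1,238.66 = 5.90%.
May: labor force = 1,178.12 + 90.93 = 1,269.05; u = 90.93/1,269.05 = 7.17%.
Change = 7.17% − 5.90% = +1.27 pp.

The unemployment rate changed by +1.27 percentage points.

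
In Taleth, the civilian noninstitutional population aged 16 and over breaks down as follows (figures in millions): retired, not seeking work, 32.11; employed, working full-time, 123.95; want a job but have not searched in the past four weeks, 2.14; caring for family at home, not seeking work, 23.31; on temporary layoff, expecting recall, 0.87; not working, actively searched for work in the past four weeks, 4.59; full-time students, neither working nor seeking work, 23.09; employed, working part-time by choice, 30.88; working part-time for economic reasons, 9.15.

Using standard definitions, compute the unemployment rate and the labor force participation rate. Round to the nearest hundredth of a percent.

Employed = 123.95 + 30.88 + 9.15 = 163.98 million (anyone who worked, including part-time for economic reasons, counts as employed).
Unemployed = 0.87 + 4.59 = 5.46 million (jobless and actively searching, or on temporary layoff).
Labor force = 163.98 + 5.46 = 169.44 million.
Not in labor force = 32.11 + 2.14 + 23.31 + 23.09 = 80.65 million (those not working and not actively searching are outside the labor force — including those who want a job but have given up searching).
Civilian working-age population = 169.44 + 80.65 = 250.09 million.
Unemployment rate = 5.46 / 169.44 = 3.22%.
Labor force participation rate = 169.44 / 250.09 = 67.75%.

Unemployment rate ≈ 3.22%; labor force participation rate ≈ 67.75%.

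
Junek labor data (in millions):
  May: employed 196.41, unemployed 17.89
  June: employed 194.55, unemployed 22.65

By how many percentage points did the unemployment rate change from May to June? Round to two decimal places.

May: labor force = 196.41 + 17.89 = 214.30; u = 17.89/214.30 = 8.35%.
June: labor force = 194.55 + 22.65 = 217.20; u = 22.65/217.20 = 10.43%.
Change = 10.43% − 8.35% = +2.08 pp.

The unemployment rate changed by +2.08 percentage points.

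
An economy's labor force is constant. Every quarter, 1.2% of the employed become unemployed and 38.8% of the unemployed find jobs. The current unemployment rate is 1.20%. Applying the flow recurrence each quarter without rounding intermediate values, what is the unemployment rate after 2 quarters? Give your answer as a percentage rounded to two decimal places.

Unemployment rate after two quarters ≈ 2.35%.

With a fixed labor force, u_{t+1} = u_t + s·(1−u_t) − f·u_t = u_t·(1−s−f) + s.
Here 1−s−f = 0.600 and s = 0.012.
u_1 = 0.012000 × 0.600 + 0.012 = 0.019200.
u_2 = 0.019200 × 0.600 + 0.012 = 0.023520.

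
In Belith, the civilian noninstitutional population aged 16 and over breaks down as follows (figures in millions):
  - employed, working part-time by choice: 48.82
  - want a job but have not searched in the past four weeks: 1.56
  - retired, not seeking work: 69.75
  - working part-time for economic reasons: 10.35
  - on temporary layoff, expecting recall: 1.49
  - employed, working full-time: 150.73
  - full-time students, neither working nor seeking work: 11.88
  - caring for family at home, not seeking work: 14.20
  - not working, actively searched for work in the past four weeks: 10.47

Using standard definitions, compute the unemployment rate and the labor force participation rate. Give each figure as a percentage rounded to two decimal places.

Employed = 48.82 + 10.35 + 150.73 = 209.90 million (anyone who worked, including part-time for economic reasons, counts as employed).
Unemployed = 1.49 + 10.47 = 11.96 million (jobless and actively searching, or on temporary layoff).
Labor force = 209.90 + 11.96 = 221.86 million.
Not in labor force = 1.56 + 69.75 + 11.88 + 14.20 = 97.39 million (those not working and not actively searching are outside the labor force — including those who want a job but have given up searching).
Civilian working-age population = 221.86 + 97.39 = 319.25 million.
Unemployment rate = 11.96 / 221.86 = 5.39%.
Labor force participation rate = 221.86 / 319.25 = 69.49%.

Unemployment rate ≈ 5.39%; labor force participation rate ≈ 69.49%.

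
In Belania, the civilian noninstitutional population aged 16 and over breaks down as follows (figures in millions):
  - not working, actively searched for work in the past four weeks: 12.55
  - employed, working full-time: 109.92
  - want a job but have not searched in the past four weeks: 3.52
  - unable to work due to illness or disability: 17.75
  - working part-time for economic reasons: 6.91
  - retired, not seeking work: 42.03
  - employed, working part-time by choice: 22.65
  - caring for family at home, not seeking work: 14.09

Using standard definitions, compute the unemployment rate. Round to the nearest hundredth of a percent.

Unemployment rate ≈ 8.25%.

Employed = 109.92 + 6.91 + 22.65 = 139.48 million (anyone who worked, including part-time for economic reasons, counts as employed).
Unemployed = 12.55 million.
Labor force = 139.48 + 12.55 = 152.03 million.
Unemployment rate = 12.55 / 152.03 = 8.25%.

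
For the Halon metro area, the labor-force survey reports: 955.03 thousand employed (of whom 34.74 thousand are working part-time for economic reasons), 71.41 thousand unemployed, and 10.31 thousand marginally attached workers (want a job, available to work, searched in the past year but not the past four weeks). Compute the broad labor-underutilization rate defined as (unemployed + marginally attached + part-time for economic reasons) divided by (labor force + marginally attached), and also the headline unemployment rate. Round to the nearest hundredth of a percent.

Broad underutilization rate ≈ 11.23%; headline unemployment rate ≈ 6.96%.

Labor force = 955.03 + 71.41 = 1,026.44 thousand.
Numerator = 71.41 + 10.31 + 34.74 = 116.46 thousand.
Denominator = 1,026.44 + 10.31 = 1,036.75 thousand.
Broad rate = 116.46 / 1,036.75 = 11.23%.
Headline unemployment rate = 71.41 / 1,026.44 = 6.96%.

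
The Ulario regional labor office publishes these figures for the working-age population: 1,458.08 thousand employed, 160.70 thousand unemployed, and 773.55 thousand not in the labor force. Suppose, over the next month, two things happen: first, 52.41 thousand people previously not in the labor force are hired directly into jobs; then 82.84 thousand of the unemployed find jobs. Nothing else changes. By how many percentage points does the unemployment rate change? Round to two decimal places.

Initially, labor force = 1,458.08 + 160.70 = 1,618.78 thousand, so u = 160.70/1,618.78 = 9.93%.
After the first change, employed and labor force both rise by 52.41; unemployed unchanged → E = 1,510.49, U = 160.70, labor force = 1,671.19 thousand.
After the second change, unemployed falls and employed rises by 82.84; labor force unchanged → E = 1,593.33, U = 77.86, labor force = 1,671.19 thousand.
New unemployment rate = 77.86 / 1,671.19 = 4.66%.
Change = 4.66% − 9.93% = −5.27 percentage points.

The unemployment rate changes by −5.27 percentage points.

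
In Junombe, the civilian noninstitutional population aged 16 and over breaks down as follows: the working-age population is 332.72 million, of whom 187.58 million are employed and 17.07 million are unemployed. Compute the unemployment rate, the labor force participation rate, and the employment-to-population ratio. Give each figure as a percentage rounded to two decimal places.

Labor force = employed + unemployed = 187.58 + 17.07 = 204.65 million.
Unemployment rate = 17.07 / 204.65 = 8.34%.
Labor force participation rate = 204.65 / 332.72 = 61.51%.
Employment-population ratio = 187.58 / 332.72 = 56.38%.

Unemployment rate ≈ 8.34%; labor force participation rate ≈ 61.51%; employment-population ratio ≈ 56.38%.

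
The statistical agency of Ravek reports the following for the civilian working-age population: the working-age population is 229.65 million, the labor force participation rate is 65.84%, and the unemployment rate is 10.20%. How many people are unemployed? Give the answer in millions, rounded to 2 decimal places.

Labor force = 0.6584 × 229.65 = 151.20 million.
Unemployed = 0.1020 × 151.20 ≈ 15.42 million.

About 15.42 million are unemployed.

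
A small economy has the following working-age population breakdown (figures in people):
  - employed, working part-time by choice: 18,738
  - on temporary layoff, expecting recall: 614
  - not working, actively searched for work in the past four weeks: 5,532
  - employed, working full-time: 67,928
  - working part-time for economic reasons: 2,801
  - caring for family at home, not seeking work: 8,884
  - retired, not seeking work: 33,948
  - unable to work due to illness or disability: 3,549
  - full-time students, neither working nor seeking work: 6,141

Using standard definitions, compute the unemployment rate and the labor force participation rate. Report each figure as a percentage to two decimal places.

Employed = 18,738 + 67,928 + 2,801 = 89,467 (anyone who worked, including part-time for economic reasons, counts as employed).
Unemployed = 614 + 5,532 = 6,146 (jobless and actively searching, or on temporary layoff).
Labor force = 89,467 + 6,146 = 95,613.
Not in labor force = 8,884 + 33,948 + 3,549 + 6,141 = 52,522 (those not working and not actively searching are outside the labor force).
Civilian working-age population = 95,613 + 52,522 = 148,135.
Unemployment rate = 6,146 / 95,613 = 6.43%.
Labor force participation rate = 95,613 / 148,135 = 64.54%.

Unemployment rate ≈ 6.43%; labor force participation rate ≈ 64.54%.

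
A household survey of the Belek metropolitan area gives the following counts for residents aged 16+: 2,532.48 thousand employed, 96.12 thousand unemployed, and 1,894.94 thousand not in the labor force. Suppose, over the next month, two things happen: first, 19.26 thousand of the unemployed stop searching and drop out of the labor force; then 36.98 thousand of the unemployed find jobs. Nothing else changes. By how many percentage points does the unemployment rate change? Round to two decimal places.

Initially, labor force = 2,532.48 + 96.12 = 2,628.60 thousand, so u = 96.12/2,628.60 = 3.66%.
After the first change, unemployed and labor force both fall by 19.26 → E = 2,532.48, U = 76.86, labor force = 2,609.34 thousand.
After the second change, unemployed falls and employed rises by 36.98; labor force unchanged → E = 2,569.46, U = 39.88, labor force = 2,609.34 thousand.
New unemployment rate = 39.88 / 2,609.34 = 1.53%.
Change = 1.53% − 3.66% = −2.13 percentage points.

The unemployment rate changes by −2.13 percentage points.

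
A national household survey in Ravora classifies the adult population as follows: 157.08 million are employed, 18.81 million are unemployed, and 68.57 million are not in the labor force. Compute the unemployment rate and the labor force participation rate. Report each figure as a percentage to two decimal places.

Labor force = employed + unemployed = 157.08 + 18.81 = 175.89 million.
Working-age population = 175.89 + 68.57 = 244.46 million.
Unemployment rate = 18.81 / 175.89 = 10.69%.
Labor force participation rate = 175.89 / 244.46 = 71.95%.

Unemployment rate ≈ 10.69%; labor force participation rate ≈ 71.95%.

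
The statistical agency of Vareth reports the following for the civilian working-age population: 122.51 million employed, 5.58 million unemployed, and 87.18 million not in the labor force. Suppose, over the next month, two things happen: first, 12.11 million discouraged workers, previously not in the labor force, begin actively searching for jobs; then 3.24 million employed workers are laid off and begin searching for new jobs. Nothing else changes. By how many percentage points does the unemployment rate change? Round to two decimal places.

Initially, labor force = 122.51 + 5.58 = 128.09 million, so u = 5.58/128.09 = 4.36%.
After the first change, unemployed and labor force both rise by 12.11 → E = 122.51, U = 17.69, labor force = 140.20 million.
After the second change, employed falls and unemployed rises by 3.24; labor force unchanged → E = 119.27, U = 20.93, labor force = 140.20 million.
New unemployment rate = 20.93 / 140.20 = 14.93%.
Change = 14.93% − 4.36% = +10.57 percentage points.

The unemployment rate changes by +10.57 percentage points.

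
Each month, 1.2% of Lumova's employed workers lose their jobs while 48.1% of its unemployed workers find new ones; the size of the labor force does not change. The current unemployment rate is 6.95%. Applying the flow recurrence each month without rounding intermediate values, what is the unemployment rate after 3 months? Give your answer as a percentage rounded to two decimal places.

Unemployment rate after three months ≈ 3.02%.

With a fixed labor force, u_{t+1} = u_t + s·(1−u_t) − f·u_t = u_t·(1−s−f) + s.
Here 1−s−f = 0.507 and s = 0.012.
u_1 = 0.069500 × 0.507 + 0.012 = 0.047237.
u_2 = 0.047237 × 0.507 + 0.012 = 0.035949.
u_3 = 0.035949 × 0.507 + 0.012 = 0.030226.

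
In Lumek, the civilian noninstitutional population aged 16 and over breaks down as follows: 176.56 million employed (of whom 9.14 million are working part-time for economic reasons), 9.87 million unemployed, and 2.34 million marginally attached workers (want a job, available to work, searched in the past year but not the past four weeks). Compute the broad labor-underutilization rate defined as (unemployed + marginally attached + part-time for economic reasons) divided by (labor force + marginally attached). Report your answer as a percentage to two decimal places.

Labor force = 176.56 + 9.87 = 186.43 million.
Numerator = 9.87 + 2.34 + 9.14 = 21.35 million.
Denominator = 186.43 + 2.34 = 188.77 million.
Broad rate = 21.35 / 188.77 = 11.31%.

Broad underutilization rate ≈ 11.31%.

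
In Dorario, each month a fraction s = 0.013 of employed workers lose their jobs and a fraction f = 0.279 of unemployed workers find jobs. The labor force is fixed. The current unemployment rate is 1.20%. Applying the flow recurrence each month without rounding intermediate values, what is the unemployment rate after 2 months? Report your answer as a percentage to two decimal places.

Unemployment rate after two months ≈ 2.82%.

With a fixed labor force, u_{t+1} = u_t + s·(1−u_t) − f·u_t = u_t·(1−s−f) + s.
Here 1−s−f = 0.708 and s = 0.013.
u_1 = 0.012000 × 0.708 + 0.013 = 0.021496.
u_2 = 0.021496 × 0.708 + 0.013 = 0.028219.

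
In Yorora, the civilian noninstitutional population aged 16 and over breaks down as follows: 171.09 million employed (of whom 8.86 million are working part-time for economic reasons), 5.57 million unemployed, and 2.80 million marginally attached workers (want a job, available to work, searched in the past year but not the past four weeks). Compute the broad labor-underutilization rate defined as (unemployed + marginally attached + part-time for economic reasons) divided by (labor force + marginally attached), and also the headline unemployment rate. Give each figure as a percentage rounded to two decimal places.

Labor force = 171.09 + 5.57 = 176.66 million.
Numerator = 5.57 + 2.80 + 8.86 = 17.23 million.
Denominator = 176.66 + 2.80 = 179.46 million.
Broad rate = 17.23 / 179.46 = 9.60%.
Headline unemployment rate = 5.57 / 176.66 = 3.15%.

Broad underutilization rate ≈ 9.60%; headline unemployment rate ≈ 3.15%.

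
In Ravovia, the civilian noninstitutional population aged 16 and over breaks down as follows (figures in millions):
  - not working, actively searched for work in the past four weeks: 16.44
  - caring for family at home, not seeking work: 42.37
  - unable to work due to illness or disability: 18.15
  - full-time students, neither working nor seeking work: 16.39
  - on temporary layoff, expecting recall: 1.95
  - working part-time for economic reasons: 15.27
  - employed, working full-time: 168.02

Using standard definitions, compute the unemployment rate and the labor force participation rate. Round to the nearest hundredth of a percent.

Employed = 15.27 + 168.02 = 183.29 million (anyone who worked, including part-time for economic reasons, counts as employed).
Unemployed = 16.44 + 1.95 = 18.39 million (jobless and actively searching, or on temporary layoff).
Labor force = 183.29 + 18.39 = 201.68 million.
Not in labor force = 42.37 + 18.15 + 16.39 = 76.91 million (those not working and not actively searching are outside the labor force).
Civilian working-age population = 201.68 + 76.91 = 278.59 million.
Unemployment rate = 18.39 / 201.68 = 9.12%.
Labor force participation rate = 201.68 / 278.59 = 72.39%.

Unemployment rate ≈ 9.12%; labor force participation rate ≈ 72.39%.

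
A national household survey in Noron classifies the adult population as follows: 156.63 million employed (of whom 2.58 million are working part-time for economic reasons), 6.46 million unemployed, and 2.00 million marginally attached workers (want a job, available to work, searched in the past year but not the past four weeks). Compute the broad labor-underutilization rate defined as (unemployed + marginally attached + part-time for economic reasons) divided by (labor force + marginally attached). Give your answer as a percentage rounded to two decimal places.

Labor force = 156.63 + 6.46 = 163.09 million.
Numerator = 6.46 + 2.00 + 2.58 = 11.04 million.
Denominator = 163.09 + 2.00 = 165.09 million.
Broad rate = 11.04 / 165.09 = 6.69%.

Broad underutilization rate ≈ 6.69%.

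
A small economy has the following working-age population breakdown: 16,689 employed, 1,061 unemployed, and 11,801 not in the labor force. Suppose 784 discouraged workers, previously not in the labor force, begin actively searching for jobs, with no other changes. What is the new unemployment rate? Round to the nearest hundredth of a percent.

Initially, labor force = 16,689 + 1,061 = 17,750, so u = 1,061/17,750 = 5.98%.
After the change, unemployed and labor force both rise by 784 → E = 16,689, U = 1,845, labor force = 18,534.
New unemployment rate = 1,845 / 18,534 = 9.95%.

New unemployment rate ≈ 9.95%.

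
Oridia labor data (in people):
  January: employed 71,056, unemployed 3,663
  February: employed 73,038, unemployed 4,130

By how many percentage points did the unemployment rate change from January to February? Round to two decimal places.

The unemployment rate changed by +0.45 percentage points.

January: labor force = 71,056 + 3,663 = 74,719; u = 3,663/74,719 = 4.90%.
February: labor force = 73,038 + 4,130 = 77,168; u = 4,130/77,168 = 5.35%.
Change = 5.35% − 4.90% = +0.45 pp.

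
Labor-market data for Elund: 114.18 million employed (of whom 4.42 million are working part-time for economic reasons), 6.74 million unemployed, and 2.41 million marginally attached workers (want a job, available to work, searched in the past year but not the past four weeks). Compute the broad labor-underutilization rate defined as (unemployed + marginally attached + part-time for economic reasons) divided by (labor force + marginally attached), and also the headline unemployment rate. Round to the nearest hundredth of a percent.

Broad underutilization rate ≈ 11.00%; headline unemployment rate ≈ 5.57%.

Labor force = 114.18 + 6.74 = 120.92 million.
Numerator = 6.74 + 2.41 + 4.42 = 13.57 million.
Denominator = 120.92 + 2.41 = 123.33 million.
Broad rate = 13.57 / 123.33 = 11.00%.
Headline unemployment rate = 6.74 / 120.92 = 5.57%.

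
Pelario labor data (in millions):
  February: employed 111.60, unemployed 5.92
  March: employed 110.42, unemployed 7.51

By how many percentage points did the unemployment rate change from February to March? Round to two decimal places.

February: labor force = 111.60 + 5.92 = 117.52; u = 5.92/117.52 = 5.04%.
March: labor force = 110.42 + 7.51 = 117.93; u = 7.51/117.93 = 6.37%.
Change = 6.37% − 5.04% = +1.33 pp.

The unemployment rate changed by +1.33 percentage points.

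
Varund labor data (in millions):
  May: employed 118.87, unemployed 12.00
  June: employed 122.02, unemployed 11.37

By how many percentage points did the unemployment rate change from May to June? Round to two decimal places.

May: labor force = 118.87 + 12.00 = 130.87; u = 12.00/130.87 = 9.17%.
June: labor force = 122.02 + 11.37 = 133.39; u = 11.37/133.39 = 8.52%.
Change = 8.52% − 9.17% = −0.65 pp.

The unemployment rate changed by −0.65 percentage points.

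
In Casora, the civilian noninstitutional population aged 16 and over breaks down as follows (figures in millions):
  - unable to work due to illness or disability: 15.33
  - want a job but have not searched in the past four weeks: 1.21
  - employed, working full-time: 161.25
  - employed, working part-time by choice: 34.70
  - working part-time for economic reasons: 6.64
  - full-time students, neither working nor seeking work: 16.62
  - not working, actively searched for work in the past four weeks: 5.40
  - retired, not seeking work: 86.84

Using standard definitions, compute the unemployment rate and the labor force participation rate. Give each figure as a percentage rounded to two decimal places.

Employed = 161.25 + 34.70 + 6.64 = 202.59 million (anyone who worked, including part-time for economic reasons, counts as employed).
Unemployed = 5.40 million.
Labor force = 202.59 + 5.40 = 207.99 million.
Not in labor force = 15.33 + 1.21 + 16.62 + 86.84 = 120.00 million (those not working and not actively searching are outside the labor force — including those who want a job but have given up searching).
Civilian working-age population = 207.99 + 120.00 = 327.99 million.
Unemployment rate = 5.40 / 207.99 = 2.60%.
Labor force participation rate = 207.99 / 327.99 = 63.41%.

Unemployment rate ≈ 2.60%; labor force participation rate ≈ 63.41%.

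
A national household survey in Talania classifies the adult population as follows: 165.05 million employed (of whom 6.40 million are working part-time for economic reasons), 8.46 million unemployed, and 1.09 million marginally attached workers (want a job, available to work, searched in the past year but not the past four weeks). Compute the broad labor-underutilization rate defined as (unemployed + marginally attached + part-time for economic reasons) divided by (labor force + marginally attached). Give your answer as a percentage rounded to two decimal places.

Broad underutilization rate ≈ 9.14%.

Labor force = 165.05 + 8.46 = 173.51 million.
Numerator = 8.46 + 1.09 + 6.40 = 15.95 million.
Denominator = 173.51 + 1.09 = 174.60 million.
Broad rate = 15.95 / 174.60 = 9.14%.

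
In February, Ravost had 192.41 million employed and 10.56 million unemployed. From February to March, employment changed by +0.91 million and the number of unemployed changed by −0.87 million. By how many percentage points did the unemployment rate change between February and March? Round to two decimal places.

The unemployment rate changed by −0.43 percentage points.

February: labor force = 192.41 + 10.56 = 202.97; u = 10.56/202.97 = 5.20%.
March: labor force = 193.32 + 9.69 = 203.01; u = 9.69/203.01 = 4.77%.
Change = 4.77% − 5.20% = −0.43 pp.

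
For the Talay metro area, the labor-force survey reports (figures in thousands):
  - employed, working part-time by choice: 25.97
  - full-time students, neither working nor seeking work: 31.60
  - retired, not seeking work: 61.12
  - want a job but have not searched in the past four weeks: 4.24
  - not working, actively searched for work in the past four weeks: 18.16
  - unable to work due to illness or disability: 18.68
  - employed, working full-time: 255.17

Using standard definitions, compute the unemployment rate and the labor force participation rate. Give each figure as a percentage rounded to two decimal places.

Unemployment rate ≈ 6.07%; labor force participation rate ≈ 72.13%.

Employed = 25.97 + 255.17 = 281.14 thousand.
Unemployed = 18.16 thousand.
Labor force = 281.14 + 18.16 = 299.30 thousand.
Not in labor force = 31.60 + 61.12 + 4.24 + 18.68 = 115.64 thousand (those not working and not actively searching are outside the labor force — including those who want a job but have given up searching).
Civilian working-age population = 299.30 + 115.64 = 414.94 thousand.
Unemployment rate = 18.16 / 299.30 = 6.07%.
Labor force participation rate = 299.30 / 414.94 = 72.13%.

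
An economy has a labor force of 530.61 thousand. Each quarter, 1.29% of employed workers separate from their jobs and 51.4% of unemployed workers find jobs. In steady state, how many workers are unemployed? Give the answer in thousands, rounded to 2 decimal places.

About 12.99 thousand are unemployed in steady state.

Steady-state unemployment rate u* = s/(s+f) = 1.29/(1.29+51.4) = 0.024483.
Unemployed = u* × labor force = 0.024483 × 530.61 ≈ 12.99 thousand.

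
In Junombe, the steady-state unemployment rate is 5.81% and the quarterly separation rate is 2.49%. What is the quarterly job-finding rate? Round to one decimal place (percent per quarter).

Job-finding rate ≈ 40.4% per quarter.

From u* = s/(s+f): f = s·(1−u)/u.
f = 2.49 × (1 − 0.0581) / 0.0581 = 2.3453 / 0.0581 ≈ 40.4% per quarter.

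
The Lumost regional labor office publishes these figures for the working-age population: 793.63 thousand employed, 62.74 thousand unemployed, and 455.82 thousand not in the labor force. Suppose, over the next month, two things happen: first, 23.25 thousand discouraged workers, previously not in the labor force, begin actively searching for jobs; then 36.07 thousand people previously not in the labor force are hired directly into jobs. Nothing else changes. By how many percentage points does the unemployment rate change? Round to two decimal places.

Initially, labor force = 793.63 + 62.74 = 856.37 thousand, so u = 62.74/856.37 = 7.33%.
After the first change, unemployed and labor force both rise by 23.25 → E = 793.63, U = 85.99, labor force = 879.62 thousand.
After the second change, employed and labor force both rise by 36.07; unemployed unchanged → E = 829.70, U = 85.99, labor force = 915.69 thousand.
New unemployment rate = 85.99 / 915.69 = 9.39%.
Change = 9.39% − 7.33% = +2.06 percentage points.

The unemployment rate changes by +2.06 percentage points.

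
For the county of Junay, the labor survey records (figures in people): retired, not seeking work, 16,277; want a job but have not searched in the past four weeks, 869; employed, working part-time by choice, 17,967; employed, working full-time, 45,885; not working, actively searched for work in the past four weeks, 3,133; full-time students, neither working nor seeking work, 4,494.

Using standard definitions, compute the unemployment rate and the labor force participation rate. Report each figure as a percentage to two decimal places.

Unemployment rate ≈ 4.68%; labor force participation rate ≈ 75.58%.

Employed = 17,967 + 45,885 = 63,852.
Unemployed = 3,133.
Labor force = 63,852 + 3,133 = 66,985.
Not in labor force = 16,277 + 869 + 4,494 = 21,640 (those not working and not actively searching are outside the labor force — including those who want a job but have given up searching).
Civilian working-age population = 66,985 + 21,640 = 88,625.
Unemployment rate = 3,133 / 66,985 = 4.68%.
Labor force participation rate = 66,985 / 88,625 = 75.58%.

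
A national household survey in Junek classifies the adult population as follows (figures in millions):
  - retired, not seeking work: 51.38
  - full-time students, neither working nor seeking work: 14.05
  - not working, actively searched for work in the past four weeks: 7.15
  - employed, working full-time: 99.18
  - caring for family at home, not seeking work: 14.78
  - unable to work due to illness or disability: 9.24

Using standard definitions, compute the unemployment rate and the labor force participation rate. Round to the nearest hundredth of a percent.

Employed = 99.18 million.
Unemployed = 7.15 million.
Labor force = 99.18 + 7.15 = 106.33 million.
Not in labor force = 51.38 + 14.05 + 14.78 + 9.24 = 89.45 million (those not working and not actively searching are outside the labor force).
Civilian working-age population = 106.33 + 89.45 = 195.78 million.
Unemployment rate = 7.15 / 106.33 = 6.72%.
Labor force participation rate = 106.33 / 195.78 = 54.31%.

Unemployment rate ≈ 6.72%; labor force participation rate ≈ 54.31%.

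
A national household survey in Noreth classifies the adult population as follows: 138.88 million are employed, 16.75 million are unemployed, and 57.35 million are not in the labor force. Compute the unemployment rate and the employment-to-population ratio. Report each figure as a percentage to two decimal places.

Unemployment rate ≈ 10.76%; employment-population ratio ≈ 65.21%.

Labor force = employed + unemployed = 138.88 + 16.75 = 155.63 million.
Working-age population = 155.63 + 57.35 = 212.98 million.
Unemployment rate = 16.75 / 155.63 = 10.76%.
Employment-population ratio = 138.88 / 212.98 = 65.21%.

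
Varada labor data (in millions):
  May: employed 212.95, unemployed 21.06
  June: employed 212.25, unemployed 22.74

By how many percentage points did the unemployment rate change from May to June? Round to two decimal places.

The unemployment rate changed by +0.68 percentage points.

May: labor force = 212.95 + 21.06 = 234.01; u = 21.06/234.01 = 9.00%.
June: labor force = 212.25 + 22.74 = 234.99; u = 22.74/234.99 = 9.68%.
Change = 9.68% − 9.00% = +0.68 pp.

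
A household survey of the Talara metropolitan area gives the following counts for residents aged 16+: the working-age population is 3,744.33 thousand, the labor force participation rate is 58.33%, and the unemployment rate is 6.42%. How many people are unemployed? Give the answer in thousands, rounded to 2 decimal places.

Labor force = 0.5833 × 3,744.33 = 2,184.07 thousand.
Unemployed = 0.0642 × 2,184.07 ≈ 140.22 thousand.

About 140.22 thousand are unemployed.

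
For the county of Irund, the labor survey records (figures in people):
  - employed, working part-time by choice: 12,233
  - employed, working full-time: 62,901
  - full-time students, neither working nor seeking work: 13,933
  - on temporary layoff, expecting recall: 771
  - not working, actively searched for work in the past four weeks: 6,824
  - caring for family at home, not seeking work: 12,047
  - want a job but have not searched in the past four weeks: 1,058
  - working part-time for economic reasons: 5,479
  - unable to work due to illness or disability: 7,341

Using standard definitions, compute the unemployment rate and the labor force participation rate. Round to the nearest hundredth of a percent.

Unemployment rate ≈ 8.61%; labor force participation rate ≈ 71.96%.

Employed = 12,233 + 62,901 + 5,479 = 80,613 (anyone who worked, including part-time for economic reasons, counts as employed).
Unemployed = 771 + 6,824 = 7,595 (jobless and actively searching, or on temporary layoff).
Labor force = 80,613 + 7,595 = 88,208.
Not in labor force = 13,933 + 12,047 + 1,058 + 7,341 = 34,379 (those not working and not actively searching are outside the labor force — including those who want a job but have given up searching).
Civilian working-age population = 88,208 + 34,379 = 122,587.
Unemployment rate = 7,595 / 88,208 = 8.61%.
Labor force participation rate = 88,208 / 122,587 = 71.96%.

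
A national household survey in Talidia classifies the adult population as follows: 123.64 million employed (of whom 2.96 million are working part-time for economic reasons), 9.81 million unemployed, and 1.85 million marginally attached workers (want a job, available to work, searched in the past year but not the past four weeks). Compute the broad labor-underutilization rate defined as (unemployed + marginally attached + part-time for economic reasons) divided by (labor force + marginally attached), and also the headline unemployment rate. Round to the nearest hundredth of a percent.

Labor force = 123.64 + 9.81 = 133.45 million.
Numerator = 9.81 + 1.85 + 2.96 = 14.62 million.
Denominator = 133.45 + 1.85 = 135.30 million.
Broad rate = 14.62 / 135.30 = 10.81%.
Headline unemployment rate = 9.81 / 133.45 = 7.35%.

Broad underutilization rate ≈ 10.81%; headline unemployment rate ≈ 7.35%.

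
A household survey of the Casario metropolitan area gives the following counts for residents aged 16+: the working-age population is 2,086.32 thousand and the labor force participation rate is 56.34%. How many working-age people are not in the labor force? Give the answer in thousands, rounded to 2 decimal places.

Share not in the labor force = 1 − 0.5634 = 0.4366.
Not in labor force = 0.4366 × 2,086.32 ≈ 910.89 thousand.

About 910.89 thousand are not in the labor force.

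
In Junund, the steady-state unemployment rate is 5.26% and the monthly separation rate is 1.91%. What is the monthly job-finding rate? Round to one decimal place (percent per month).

From u* = s/(s+f): f = s·(1−u)/u.
f = 1.91 × (1 − 0.0526) / 0.0526 = 1.8095 / 0.0526 ≈ 34.4% per month.

Job-finding rate ≈ 34.4% per month.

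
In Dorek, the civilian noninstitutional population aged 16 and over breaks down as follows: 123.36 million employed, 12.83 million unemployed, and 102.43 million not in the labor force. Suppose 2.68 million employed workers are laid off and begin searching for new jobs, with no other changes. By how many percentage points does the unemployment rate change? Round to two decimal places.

Initially, labor force = 123.36 + 12.83 = 136.19 million, so u = 12.83/136.19 = 9.42%.
After the change, employed falls and unemployed rises by 2.68; labor force unchanged → E = 120.68, U = 15.51, labor force = 136.19 million.
New unemployment rate = 15.51 / 136.19 = 11.39%.
Change = 11.39% − 9.42% = +1.97 percentage points.

The unemployment rate changes by +1.97 percentage points.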